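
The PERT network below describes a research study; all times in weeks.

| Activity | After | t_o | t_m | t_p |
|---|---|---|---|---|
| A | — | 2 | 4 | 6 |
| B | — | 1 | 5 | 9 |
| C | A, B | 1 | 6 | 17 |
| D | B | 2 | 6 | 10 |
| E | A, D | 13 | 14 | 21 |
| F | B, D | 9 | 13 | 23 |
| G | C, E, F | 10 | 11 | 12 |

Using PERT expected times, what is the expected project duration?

te_A = (2 + 4·4 + 6)/6 = 24/6 = 4
te_B = (1 + 4·5 + 9)/6 = 30/6 = 5
te_C = (1 + 4·6 + 17)/6 = 42/6 = 7
te_D = (2 + 4·6 + 10)/6 = 36/6 = 6
te_E = (13 + 4·14 + 21)/6 = 90/6 = 15
te_F = (9 + 4·13 + 23)/6 = 84/6 = 14
te_G = (10 + 4·11 + 12)/6 = 66/6 = 11

Forward pass:
ES_A = 0; EF_A = 4
ES_B = 0; EF_B = 5
ES_C = max(EF_A=4, EF_B=5) = 5; EF_C = 5+7 = 12
ES_D = 5; EF_D = 5+6 = 11
ES_E = max(EF_A=4, EF_D=11) = 11; EF_E = 11+15 = 26
ES_F = max(EF_B=5, EF_D=11) = 11; EF_F = 11+14 = 25
ES_G = max(EF_C=12, EF_E=26, EF_F=25) = 26; EF_G = 26+11 = 37
Expected project duration μ = 37 weeks. Critical path: B → D → E → G.

37 weeks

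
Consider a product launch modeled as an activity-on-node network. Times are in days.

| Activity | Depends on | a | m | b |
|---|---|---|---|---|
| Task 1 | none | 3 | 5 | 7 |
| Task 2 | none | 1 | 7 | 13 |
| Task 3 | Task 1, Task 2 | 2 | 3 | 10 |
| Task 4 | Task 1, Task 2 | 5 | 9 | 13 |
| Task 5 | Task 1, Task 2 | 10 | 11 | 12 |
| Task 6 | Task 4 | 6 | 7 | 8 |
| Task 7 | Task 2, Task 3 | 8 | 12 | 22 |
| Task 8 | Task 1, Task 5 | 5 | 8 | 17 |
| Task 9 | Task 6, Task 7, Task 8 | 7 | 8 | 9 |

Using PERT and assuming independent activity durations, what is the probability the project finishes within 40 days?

te_Task 1 = (3 + 4·5 + 7)/6 = 30/6 = 5; σ²_Task 1 = ((7−3)/6)² = 0.444
te_Task 2 = (1 + 4·7 + 13)/6 = 42/6 = 7; σ²_Task 2 = ((13−1)/6)² = 4.000
te_Task 3 = (2 + 4·3 + 10)/6 = 24/6 = 4; σ²_Task 3 = ((10−2)/6)² = 1.778
te_Task 4 = (5 + 4·9 + 13)/6 = 54/6 = 9; σ²_Task 4 = ((13−5)/6)² = 1.778
te_Task 5 = (10 + 4·11 + 12)/6 = 66/6 = 11; σ²_Task 5 = ((12−10)/6)² = 0.111
te_Task 6 = (6 + 4·7 + 8)/6 = 42/6 = 7; σ²_Task 6 = ((8−6)/6)² = 0.111
te_Task 7 = (8 + 4·12 + 22)/6 = 78/6 = 13; σ²_Task 7 = ((22−8)/6)² = 5.444
te_Task 8 = (5 + 4·8 + 17)/6 = 54/6 = 9; σ²_Task 8 = ((17−5)/6)² = 4.000
te_Task 9 = (7 + 4·8 + 9)/6 = 48/6 = 8; σ²_Task 9 = ((9−7)/6)² = 0.111

Forward pass:
ES_Task 1 = 0; EF_Task 1 = 5
ES_Task 2 = 0; EF_Task 2 = 7
ES_Task 3 = max(EF_Task 1=5, EF_Task 2=7) = 7; EF_Task 3 = 7+4 = 11
ES_Task 4 = max(EF_Task 1=5, EF_Task 2=7) = 7; EF_Task 4 = 7+9 = 16
ES_Task 5 = max(EF_Task 1=5, EF_Task 2=7) = 7; EF_Task 5 = 7+11 = 18
ES_Task 6 = 16; EF_Task 6 = 16+7 = 23
ES_Task 7 = max(EF_Task 2=7, EF_Task 3=11) = 11; EF_Task 7 = 11+13 = 24
ES_Task 8 = max(EF_Task 1=5, EF_Task 5=18) = 18; EF_Task 8 = 18+9 = 27
ES_Task 9 = max(EF_Task 6=23, EF_Task 7=24, EF_Task 8=27) = 27; EF_Task 9 = 27+8 = 35
Expected project duration μ = 35 days. Critical path: Task 2 → Task 5 → Task 8 → Task 9.

Variance along critical path = 4.000 + 0.111 + 4.000 + 0.111 = 8.222; σ = √8.222 = 2.867 days.
Z = (40 − 35) / 2.867 = 1.744
P(T ≤ 40) = Φ(1.744) ≈ 0.959

0.959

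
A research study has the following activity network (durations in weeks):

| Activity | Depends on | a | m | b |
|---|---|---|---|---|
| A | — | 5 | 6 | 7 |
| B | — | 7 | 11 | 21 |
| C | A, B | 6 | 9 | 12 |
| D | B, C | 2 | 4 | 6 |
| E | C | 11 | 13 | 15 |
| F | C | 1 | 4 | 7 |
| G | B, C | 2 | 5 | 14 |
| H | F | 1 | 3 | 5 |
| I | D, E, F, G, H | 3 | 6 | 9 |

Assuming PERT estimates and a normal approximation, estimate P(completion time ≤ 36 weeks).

te_A = (5 + 4·6 + 7)/6 = 36/6 = 6; σ²_A = ((7−5)/6)² = 0.111
te_B = (7 + 4·11 + 21)/6 = 72/6 = 12; σ²_B = ((21−7)/6)² = 5.444
te_C = (6 + 4·9 + 12)/6 = 54/6 = 9; σ²_C = ((12−6)/6)² = 1.000
te_D = (2 + 4·4 + 6)/6 = 24/6 = 4; σ²_D = ((6−2)/6)² = 0.444
te_E = (11 + 4·13 + 15)/6 = 78/6 = 13; σ²_E = ((15−11)/6)² = 0.444
te_F = (1 + 4·4 + 7)/6 = 24/6 = 4; σ²_F = ((7−1)/6)² = 1.000
te_G = (2 + 4·5 + 14)/6 = 36/6 = 6; σ²_G = ((14−2)/6)² = 4.000
te_H = (1 + 4·3 + 5)/6 = 18/6 = 3; σ²_H = ((5−1)/6)² = 0.444
te_I = (3 + 4·6 + 9)/6 = 36/6 = 6; σ²_I = ((9−3)/6)² = 1.000

Forward pass:
ES_A = 0; EF_A = 6
ES_B = 0; EF_B = 12
ES_C = max(EF_A=6, EF_B=12) = 12; EF_C = 12+9 = 21
ES_D = max(EF_B=12, EF_C=21) = 21; EF_D = 21+4 = 25
ES_E = 21; EF_E = 21+13 = 34
ES_F = 21; EF_F = 21+4 = 25
ES_G = max(EF_B=12, EF_C=21) = 21; EF_G = 21+6 = 27
ES_H = 25; EF_H = 25+3 = 28
ES_I = max(EF_D=25, EF_E=34, EF_F=25, EF_G=27, EF_H=28) = 34; EF_I = 34+6 = 40
Expected project duration μ = 40 weeks. Critical path: B → C → E → I.

Variance along critical path = 5.444 + 1.000 + 0.444 + 1.000 = 7.889; σ = √7.889 = 2.809 weeks.
Z = (36 − 40) / 2.809 = -1.424
P(T ≤ 36) = Φ(-1.424) ≈ 0.077

0.077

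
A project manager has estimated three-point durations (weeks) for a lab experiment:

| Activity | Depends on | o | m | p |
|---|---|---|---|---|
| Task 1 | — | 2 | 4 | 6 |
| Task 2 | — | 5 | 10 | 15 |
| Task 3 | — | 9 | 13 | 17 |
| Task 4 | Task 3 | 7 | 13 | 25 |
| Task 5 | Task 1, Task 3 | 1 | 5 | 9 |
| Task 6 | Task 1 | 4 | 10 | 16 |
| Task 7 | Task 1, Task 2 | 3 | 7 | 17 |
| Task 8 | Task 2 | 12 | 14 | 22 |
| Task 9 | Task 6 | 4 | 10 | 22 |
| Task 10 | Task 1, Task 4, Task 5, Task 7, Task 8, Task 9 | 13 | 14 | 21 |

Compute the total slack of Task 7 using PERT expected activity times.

te_Task 1 = (2 + 4·4 + 6)/6 = 24/6 = 4
te_Task 2 = (5 + 4·10 + 15)/6 = 60/6 = 10
te_Task 3 = (9 + 4·13 + 17)/6 = 78/6 = 13
te_Task 4 = (7 + 4·13 + 25)/6 = 84/6 = 14
te_Task 5 = (1 + 4·5 + 9)/6 = 30/6 = 5
te_Task 6 = (4 + 4·10 + 16)/6 = 60/6 = 10
te_Task 7 = (3 + 4·7 + 17)/6 = 48/6 = 8
te_Task 8 = (12 + 4·14 + 22)/6 = 90/6 = 15
te_Task 9 = (4 + 4·10 + 22)/6 = 66/6 = 11
te_Task 10 = (13 + 4·14 + 21)/6 = 90/6 = 15

Forward pass:
ES_Task 1 = 0; EF_Task 1 = 4
ES_Task 2 = 0; EF_Task 2 = 10
ES_Task 3 = 0; EF_Task 3 = 13
ES_Task 4 = 13; EF_Task 4 = 13+14 = 27
ES_Task 5 = max(EF_Task 1=4, EF_Task 3=13) = 13; EF_Task 5 = 13+5 = 18
ES_Task 6 = 4; EF_Task 6 = 4+10 = 14
ES_Task 7 = max(EF_Task 1=4, EF_Task 2=10) = 10; EF_Task 7 = 10+8 = 18
ES_Task 8 = 10; EF_Task 8 = 10+15 = 25
ES_Task 9 = 14; EF_Task 9 = 14+11 = 25
ES_Task 10 = max(EF_Task 1=4, EF_Task 4=27, EF_Task 5=18, EF_Task 7=18, EF_Task 8=25, EF_Task 9=25) = 27; EF_Task 10 = 27+15 = 42
Expected project duration μ = 42 weeks. Critical path: Task 3 → Task 4 → Task 10.

Backward pass:
LF_Task 10 = 42; LS_Task 10 = 42−15 = 27
LF_Task 9 = LS_Task 10 = 27; LS_Task 9 = 27−11 = 16
LF_Task 8 = LS_Task 10 = 27; LS_Task 8 = 27−15 = 12
LF_Task 7 = LS_Task 10 = 27; LS_Task 7 = 27−8 = 19
LF_Task 6 = LS_Task 9 = 16; LS_Task 6 = 16−10 = 6
LF_Task 5 = LS_Task 10 = 27; LS_Task 5 = 27−5 = 22
LF_Task 4 = LS_Task 10 = 27; LS_Task 4 = 27−14 = 13
LF_Task 3 = min(LS_Task 4=13, LS_Task 5=22) = 13; LS_Task 3 = 13−13 = 0
LF_Task 2 = min(LS_Task 7=19, LS_Task 8=12) = 12; LS_Task 2 = 12−10 = 2
LF_Task 1 = min(LS_Task 5=22, LS_Task 6=6, LS_Task 7=19, LS_Task 10=27) = 6; LS_Task 1 = 6−4 = 2
Slack_Task 7 = LS_Task 7 − ES_Task 7 = 19 − 10 = 9

9 weeks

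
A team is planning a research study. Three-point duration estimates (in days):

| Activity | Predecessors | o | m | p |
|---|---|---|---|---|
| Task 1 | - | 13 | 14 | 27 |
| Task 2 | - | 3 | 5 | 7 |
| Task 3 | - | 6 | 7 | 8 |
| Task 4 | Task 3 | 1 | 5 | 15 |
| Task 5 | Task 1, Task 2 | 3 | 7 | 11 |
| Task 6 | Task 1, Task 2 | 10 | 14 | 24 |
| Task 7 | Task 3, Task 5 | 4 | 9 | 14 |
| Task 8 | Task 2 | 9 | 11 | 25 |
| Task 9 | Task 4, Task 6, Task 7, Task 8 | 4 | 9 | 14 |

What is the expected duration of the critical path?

te_Task 1 = (13 + 4·14 + 27)/6 = 96/6 = 16
te_Task 2 = (3 + 4·5 + 7)/6 = 30/6 = 5
te_Task 3 = (6 + 4·7 + 8)/6 = 42/6 = 7
te_Task 4 = (1 + 4·5 + 15)/6 = 36/6 = 6
te_Task 5 = (3 + 4·7 + 11)/6 = 42/6 = 7
te_Task 6 = (10 + 4·14 + 24)/6 = 90/6 = 15
te_Task 7 = (4 + 4·9 + 14)/6 = 54/6 = 9
te_Task 8 = (9 + 4·11 + 25)/6 = 78/6 = 13
te_Task 9 = (4 + 4·9 + 14)/6 = 54/6 = 9

Forward pass:
ES_Task 1 = 0; EF_Task 1 = 16
ES_Task 2 = 0; EF_Task 2 = 5
ES_Task 3 = 0; EF_Task 3 = 7
ES_Task 4 = 7; EF_Task 4 = 7+6 = 13
ES_Task 5 = max(EF_Task 1=16, EF_Task 2=5) = 16; EF_Task 5 = 16+7 = 23
ES_Task 6 = max(EF_Task 1=16, EF_Task 2=5) = 16; EF_Task 6 = 16+15 = 31
ES_Task 7 = max(EF_Task 3=7, EF_Task 5=23) = 23; EF_Task 7 = 23+9 = 32
ES_Task 8 = 5; EF_Task 8 = 5+13 = 18
ES_Task 9 = max(EF_Task 4=13, EF_Task 6=31, EF_Task 7=32, EF_Task 8=18) = 32; EF_Task 9 = 32+9 = 41
Expected project duration μ = 41 days. Critical path: Task 1 → Task 5 → Task 7 → Task 9.

41 days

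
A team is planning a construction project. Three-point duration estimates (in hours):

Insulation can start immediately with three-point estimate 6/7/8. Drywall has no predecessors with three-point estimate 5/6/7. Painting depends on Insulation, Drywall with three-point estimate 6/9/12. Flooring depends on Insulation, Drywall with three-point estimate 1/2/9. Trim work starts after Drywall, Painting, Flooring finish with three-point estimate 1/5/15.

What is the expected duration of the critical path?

22 hours

te_Insulation = (6 + 4·7 + 8)/6 = 42/6 = 7
te_Drywall = (5 + 4·6 + 7)/6 = 36/6 = 6
te_Painting = (6 + 4·9 + 12)/6 = 54/6 = 9
te_Flooring = (1 + 4·2 + 9)/6 = 18/6 = 3
te_Trim work = (1 + 4·5 + 15)/6 = 36/6 = 6

Forward pass:
ES_Insulation = 0; EF_Insulation = 7
ES_Drywall = 0; EF_Drywall = 6
ES_Painting = max(EF_Insulation=7, EF_Drywall=6) = 7; EF_Painting = 7+9 = 16
ES_Flooring = max(EF_Insulation=7, EF_Drywall=6) = 7; EF_Flooring = 7+3 = 10
ES_Trim work = max(EF_Drywall=6, EF_Painting=16, EF_Flooring=10) = 16; EF_Trim work = 16+6 = 22
Expected project duration μ = 22 hours. Critical path: Insulation → Painting → Trim work.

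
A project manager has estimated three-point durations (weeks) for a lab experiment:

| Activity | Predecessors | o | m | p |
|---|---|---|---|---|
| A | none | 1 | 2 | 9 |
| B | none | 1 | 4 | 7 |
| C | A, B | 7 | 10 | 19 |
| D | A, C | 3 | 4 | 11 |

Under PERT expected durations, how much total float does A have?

1 weeks

te_A = (1 + 4·2 + 9)/6 = 18/6 = 3
te_B = (1 + 4·4 + 7)/6 = 24/6 = 4
te_C = (7 + 4·10 + 19)/6 = 66/6 = 11
te_D = (3 + 4·4 + 11)/6 = 30/6 = 5

Forward pass:
ES_A = 0; EF_A = 3
ES_B = 0; EF_B = 4
ES_C = max(EF_A=3, EF_B=4) = 4; EF_C = 4+11 = 15
ES_D = max(EF_A=3, EF_C=15) = 15; EF_D = 15+5 = 20
Expected project duration μ = 20 weeks. Critical path: B → C → D.

Backward pass:
LF_D = 20; LS_D = 20−5 = 15
LF_C = LS_D = 15; LS_C = 15−11 = 4
LF_B = LS_C = 4; LS_B = 4−4 = 0
LF_A = min(LS_C=4, LS_D=15) = 4; LS_A = 4−3 = 1
Slack_A = LS_A − ES_A = 1 − 0 = 1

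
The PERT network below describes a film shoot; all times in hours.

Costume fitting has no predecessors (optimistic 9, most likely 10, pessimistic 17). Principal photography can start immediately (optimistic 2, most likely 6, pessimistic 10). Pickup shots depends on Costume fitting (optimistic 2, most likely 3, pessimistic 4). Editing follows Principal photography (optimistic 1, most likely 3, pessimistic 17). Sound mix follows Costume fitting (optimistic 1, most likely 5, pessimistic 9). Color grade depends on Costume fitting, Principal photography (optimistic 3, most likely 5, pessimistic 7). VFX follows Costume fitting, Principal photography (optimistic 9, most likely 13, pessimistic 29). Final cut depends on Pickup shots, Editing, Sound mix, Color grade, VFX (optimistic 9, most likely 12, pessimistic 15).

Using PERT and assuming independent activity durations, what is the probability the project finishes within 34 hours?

0.142

te_Costume fitting = (9 + 4·10 + 17)/6 = 66/6 = 11; σ²_Costume fitting = ((17−9)/6)² = 1.778
te_Principal photography = (2 + 4·6 + 10)/6 = 36/6 = 6; σ²_Principal photography = ((10−2)/6)² = 1.778
te_Pickup shots = (2 + 4·3 + 4)/6 = 18/6 = 3; σ²_Pickup shots = ((4−2)/6)² = 0.111
te_Editing = (1 + 4·3 + 17)/6 = 30/6 = 5; σ²_Editing = ((17−1)/6)² = 7.111
te_Sound mix = (1 + 4·5 + 9)/6 = 30/6 = 5; σ²_Sound mix = ((9−1)/6)² = 1.778
te_Color grade = (3 + 4·5 + 7)/6 = 30/6 = 5; σ²_Color grade = ((7−3)/6)² = 0.444
te_VFX = (9 + 4·13 + 29)/6 = 90/6 = 15; σ²_VFX = ((29−9)/6)² = 11.111
te_Final cut = (9 + 4·12 + 15)/6 = 72/6 = 12; σ²_Final cut = ((15−9)/6)² = 1.000

Forward pass:
ES_Costume fitting = 0; EF_Costume fitting = 11
ES_Principal photography = 0; EF_Principal photography = 6
ES_Pickup shots = 11; EF_Pickup shots = 11+3 = 14
ES_Editing = 6; EF_Editing = 6+5 = 11
ES_Sound mix = 11; EF_Sound mix = 11+5 = 16
ES_Color grade = max(EF_Costume fitting=11, EF_Principal photography=6) = 11; EF_Color grade = 11+5 = 16
ES_VFX = max(EF_Costume fitting=11, EF_Principal photography=6) = 11; EF_VFX = 11+15 = 26
ES_Final cut = max(EF_Pickup shots=14, EF_Editing=11, EF_Sound mix=16, EF_Color grade=16, EF_VFX=26) = 26; EF_Final cut = 26+12 = 38
Expected project duration μ = 38 hours. Critical path: Costume fitting → VFX → Final cut.

Variance along critical path = 1.778 + 11.111 + 1.000 = 13.889; σ = √13.889 = 3.727 hours.
Z = (34 − 38) / 3.727 = -1.073
P(T ≤ 34) = Φ(-1.073) ≈ 0.142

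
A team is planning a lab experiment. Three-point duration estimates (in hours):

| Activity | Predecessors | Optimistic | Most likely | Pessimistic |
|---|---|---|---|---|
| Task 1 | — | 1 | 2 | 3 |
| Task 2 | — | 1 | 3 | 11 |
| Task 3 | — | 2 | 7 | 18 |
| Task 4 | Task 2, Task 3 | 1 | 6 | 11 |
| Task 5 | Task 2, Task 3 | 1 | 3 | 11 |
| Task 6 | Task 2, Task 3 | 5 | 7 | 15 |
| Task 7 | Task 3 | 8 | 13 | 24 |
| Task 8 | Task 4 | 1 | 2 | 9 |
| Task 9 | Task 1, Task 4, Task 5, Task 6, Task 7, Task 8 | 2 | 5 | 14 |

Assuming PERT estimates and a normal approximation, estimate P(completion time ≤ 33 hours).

0.879

te_Task 1 = (1 + 4·2 + 3)/6 = 12/6 = 2; σ²_Task 1 = ((3−1)/6)² = 0.111
te_Task 2 = (1 + 4·3 + 11)/6 = 24/6 = 4; σ²_Task 2 = ((11−1)/6)² = 2.778
te_Task 3 = (2 + 4·7 + 18)/6 = 48/6 = 8; σ²_Task 3 = ((18−2)/6)² = 7.111
te_Task 4 = (1 + 4·6 + 11)/6 = 36/6 = 6; σ²_Task 4 = ((11−1)/6)² = 2.778
te_Task 5 = (1 + 4·3 + 11)/6 = 24/6 = 4; σ²_Task 5 = ((11−1)/6)² = 2.778
te_Task 6 = (5 + 4·7 + 15)/6 = 48/6 = 8; σ²_Task 6 = ((15−5)/6)² = 2.778
te_Task 7 = (8 + 4·13 + 24)/6 = 84/6 = 14; σ²_Task 7 = ((24−8)/6)² = 7.111
te_Task 8 = (1 + 4·2 + 9)/6 = 18/6 = 3; σ²_Task 8 = ((9−1)/6)² = 1.778
te_Task 9 = (2 + 4·5 + 14)/6 = 36/6 = 6; σ²_Task 9 = ((14−2)/6)² = 4.000

Forward pass:
ES_Task 1 = 0; EF_Task 1 = 2
ES_Task 2 = 0; EF_Task 2 = 4
ES_Task 3 = 0; EF_Task 3 = 8
ES_Task 4 = max(EF_Task 2=4, EF_Task 3=8) = 8; EF_Task 4 = 8+6 = 14
ES_Task 5 = max(EF_Task 2=4, EF_Task 3=8) = 8; EF_Task 5 = 8+4 = 12
ES_Task 6 = max(EF_Task 2=4, EF_Task 3=8) = 8; EF_Task 6 = 8+8 = 16
ES_Task 7 = 8; EF_Task 7 = 8+14 = 22
ES_Task 8 = 14; EF_Task 8 = 14+3 = 17
ES_Task 9 = max(EF_Task 1=2, EF_Task 4=14, EF_Task 5=12, EF_Task 6=16, EF_Task 7=22, EF_Task 8=17) = 22; EF_Task 9 = 22+6 = 28
Expected project duration μ = 28 hours. Critical path: Task 3 → Task 7 → Task 9.

Variance along critical path = 7.111 + 7.111 + 4.000 = 18.222; σ = √18.222 = 4.269 hours.
Z = (33 − 28) / 4.269 = 1.171
P(T ≤ 33) = Φ(1.171) ≈ 0.879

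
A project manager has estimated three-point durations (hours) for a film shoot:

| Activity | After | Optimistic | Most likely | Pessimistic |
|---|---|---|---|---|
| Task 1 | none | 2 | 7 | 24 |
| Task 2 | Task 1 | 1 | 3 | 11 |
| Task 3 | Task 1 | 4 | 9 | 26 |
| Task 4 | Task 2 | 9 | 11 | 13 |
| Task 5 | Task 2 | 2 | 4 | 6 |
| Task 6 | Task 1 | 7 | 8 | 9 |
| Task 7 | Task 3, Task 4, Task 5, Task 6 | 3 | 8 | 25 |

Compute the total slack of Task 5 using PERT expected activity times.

7 hours

te_Task 1 = (2 + 4·7 + 24)/6 = 54/6 = 9
te_Task 2 = (1 + 4·3 + 11)/6 = 24/6 = 4
te_Task 3 = (4 + 4·9 + 26)/6 = 66/6 = 11
te_Task 4 = (9 + 4·11 + 13)/6 = 66/6 = 11
te_Task 5 = (2 + 4·4 + 6)/6 = 24/6 = 4
te_Task 6 = (7 + 4·8 + 9)/6 = 48/6 = 8
te_Task 7 = (3 + 4·8 + 25)/6 = 60/6 = 10

Forward pass:
ES_Task 1 = 0; EF_Task 1 = 9
ES_Task 2 = 9; EF_Task 2 = 9+4 = 13
ES_Task 3 = 9; EF_Task 3 = 9+11 = 20
ES_Task 4 = 13; EF_Task 4 = 13+11 = 24
ES_Task 5 = 13; EF_Task 5 = 13+4 = 17
ES_Task 6 = 9; EF_Task 6 = 9+8 = 17
ES_Task 7 = max(EF_Task 3=20, EF_Task 4=24, EF_Task 5=17, EF_Task 6=17) = 24; EF_Task 7 = 24+10 = 34
Expected project duration μ = 34 hours. Critical path: Task 1 → Task 2 → Task 4 → Task 7.

Backward pass:
LF_Task 7 = 34; LS_Task 7 = 34−10 = 24
LF_Task 6 = LS_Task 7 = 24; LS_Task 6 = 24−8 = 16
LF_Task 5 = LS_Task 7 = 24; LS_Task 5 = 24−4 = 20
LF_Task 4 = LS_Task 7 = 24; LS_Task 4 = 24−11 = 13
LF_Task 3 = LS_Task 7 = 24; LS_Task 3 = 24−11 = 13
LF_Task 2 = min(LS_Task 4=13, LS_Task 5=20) = 13; LS_Task 2 = 13−4 = 9
LF_Task 1 = min(LS_Task 2=9, LS_Task 3=13, LS_Task 6=16) = 9; LS_Task 1 = 9−9 = 0
Slack_Task 5 = LS_Task 5 − ES_Task 5 = 20 − 13 = 7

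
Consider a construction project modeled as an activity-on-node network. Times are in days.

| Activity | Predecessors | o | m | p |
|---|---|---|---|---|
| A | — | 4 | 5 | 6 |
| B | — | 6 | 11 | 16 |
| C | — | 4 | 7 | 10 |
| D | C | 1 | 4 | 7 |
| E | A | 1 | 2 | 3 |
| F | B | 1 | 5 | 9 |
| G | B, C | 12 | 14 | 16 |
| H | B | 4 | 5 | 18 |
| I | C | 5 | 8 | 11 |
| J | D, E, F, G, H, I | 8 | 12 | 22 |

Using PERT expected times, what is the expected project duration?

te_A = (4 + 4·5 + 6)/6 = 30/6 = 5
te_B = (6 + 4·11 + 16)/6 = 66/6 = 11
te_C = (4 + 4·7 + 10)/6 = 42/6 = 7
te_D = (1 + 4·4 + 7)/6 = 24/6 = 4
te_E = (1 + 4·2 + 3)/6 = 12/6 = 2
te_F = (1 + 4·5 + 9)/6 = 30/6 = 5
te_G = (12 + 4·14 + 16)/6 = 84/6 = 14
te_H = (4 + 4·5 + 18)/6 = 42/6 = 7
te_I = (5 + 4·8 + 11)/6 = 48/6 = 8
te_J = (8 + 4·12 + 22)/6 = 78/6 = 13

Forward pass:
ES_A = 0; EF_A = 5
ES_B = 0; EF_B = 11
ES_C = 0; EF_C = 7
ES_D = 7; EF_D = 7+4 = 11
ES_E = 5; EF_E = 5+2 = 7
ES_F = 11; EF_F = 11+5 = 16
ES_G = max(EF_B=11, EF_C=7) = 11; EF_G = 11+14 = 25
ES_H = 11; EF_H = 11+7 = 18
ES_I = 7; EF_I = 7+8 = 15
ES_J = max(EF_D=11, EF_E=7, EF_F=16, EF_G=25, EF_H=18, EF_I=15) = 25; EF_J = 25+13 = 38
Expected project duration μ = 38 days. Critical path: B → G → J.

38 days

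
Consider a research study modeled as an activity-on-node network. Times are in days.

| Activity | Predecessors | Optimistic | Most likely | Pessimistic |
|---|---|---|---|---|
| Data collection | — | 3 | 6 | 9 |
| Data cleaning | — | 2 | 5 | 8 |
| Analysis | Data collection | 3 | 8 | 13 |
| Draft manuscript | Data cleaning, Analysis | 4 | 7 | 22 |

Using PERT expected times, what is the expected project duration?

23 days

te_Data collection = (3 + 4·6 + 9)/6 = 36/6 = 6
te_Data cleaning = (2 + 4·5 + 8)/6 = 30/6 = 5
te_Analysis = (3 + 4·8 + 13)/6 = 48/6 = 8
te_Draft manuscript = (4 + 4·7 + 22)/6 = 54/6 = 9

Forward pass:
ES_Data collection = 0; EF_Data collection = 6
ES_Data cleaning = 0; EF_Data cleaning = 5
ES_Analysis = 6; EF_Analysis = 6+8 = 14
ES_Draft manuscript = max(EF_Data cleaning=5, EF_Analysis=14) = 14; EF_Draft manuscript = 14+9 = 23
Expected project duration μ = 23 days. Critical path: Data collection → Analysis → Draft manuscript.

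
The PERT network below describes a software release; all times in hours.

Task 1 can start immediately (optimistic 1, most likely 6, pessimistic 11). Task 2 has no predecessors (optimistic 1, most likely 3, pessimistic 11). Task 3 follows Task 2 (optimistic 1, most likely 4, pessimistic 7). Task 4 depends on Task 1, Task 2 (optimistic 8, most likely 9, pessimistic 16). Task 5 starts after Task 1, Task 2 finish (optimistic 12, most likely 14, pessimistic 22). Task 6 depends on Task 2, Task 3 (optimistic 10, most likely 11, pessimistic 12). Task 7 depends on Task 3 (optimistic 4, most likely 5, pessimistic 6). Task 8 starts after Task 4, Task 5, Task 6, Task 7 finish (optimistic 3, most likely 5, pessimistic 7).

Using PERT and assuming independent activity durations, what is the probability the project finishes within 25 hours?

te_Task 1 = (1 + 4·6 + 11)/6 = 36/6 = 6; σ²_Task 1 = ((11−1)/6)² = 2.778
te_Task 2 = (1 + 4·3 + 11)/6 = 24/6 = 4; σ²_Task 2 = ((11−1)/6)² = 2.778
te_Task 3 = (1 + 4·4 + 7)/6 = 24/6 = 4; σ²_Task 3 = ((7−1)/6)² = 1.000
te_Task 4 = (8 + 4·9 + 16)/6 = 60/6 = 10; σ²_Task 4 = ((16−8)/6)² = 1.778
te_Task 5 = (12 + 4·14 + 22)/6 = 90/6 = 15; σ²_Task 5 = ((22−12)/6)² = 2.778
te_Task 6 = (10 + 4·11 + 12)/6 = 66/6 = 11; σ²_Task 6 = ((12−10)/6)² = 0.111
te_Task 7 = (4 + 4·5 + 6)/6 = 30/6 = 5; σ²_Task 7 = ((6−4)/6)² = 0.111
te_Task 8 = (3 + 4·5 + 7)/6 = 30/6 = 5; σ²_Task 8 = ((7−3)/6)² = 0.444

Forward pass:
ES_Task 1 = 0; EF_Task 1 = 6
ES_Task 2 = 0; EF_Task 2 = 4
ES_Task 3 = 4; EF_Task 3 = 4+4 = 8
ES_Task 4 = max(EF_Task 1=6, EF_Task 2=4) = 6; EF_Task 4 = 6+10 = 16
ES_Task 5 = max(EF_Task 1=6, EF_Task 2=4) = 6; EF_Task 5 = 6+15 = 21
ES_Task 6 = max(EF_Task 2=4, EF_Task 3=8) = 8; EF_Task 6 = 8+11 = 19
ES_Task 7 = 8; EF_Task 7 = 8+5 = 13
ES_Task 8 = max(EF_Task 4=16, EF_Task 5=21, EF_Task 6=19, EF_Task 7=13) = 21; EF_Task 8 = 21+5 = 26
Expected project duration μ = 26 hours. Critical path: Task 1 → Task 5 → Task 8.

Variance along critical path = 2.778 + 2.778 + 0.444 = 6.000; σ = √6.000 = 2.449 hours.
Z = (25 − 26) / 2.449 = -0.408
P(T ≤ 25) = Φ(-0.408) ≈ 0.342

0.342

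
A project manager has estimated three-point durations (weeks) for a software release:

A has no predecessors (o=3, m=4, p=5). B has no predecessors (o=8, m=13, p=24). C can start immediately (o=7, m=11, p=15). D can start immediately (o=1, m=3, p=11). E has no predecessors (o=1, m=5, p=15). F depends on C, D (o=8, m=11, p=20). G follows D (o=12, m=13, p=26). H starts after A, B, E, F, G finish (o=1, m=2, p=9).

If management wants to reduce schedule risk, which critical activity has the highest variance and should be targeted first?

te_A = (3 + 4·4 + 5)/6 = 24/6 = 4; σ²_A = ((5−3)/6)² = 0.111
te_B = (8 + 4·13 + 24)/6 = 84/6 = 14; σ²_B = ((24−8)/6)² = 7.111
te_C = (7 + 4·11 + 15)/6 = 66/6 = 11; σ²_C = ((15−7)/6)² = 1.778
te_D = (1 + 4·3 + 11)/6 = 24/6 = 4; σ²_D = ((11−1)/6)² = 2.778
te_E = (1 + 4·5 + 15)/6 = 36/6 = 6; σ²_E = ((15−1)/6)² = 5.444
te_F = (8 + 4·11 + 20)/6 = 72/6 = 12; σ²_F = ((20−8)/6)² = 4.000
te_G = (12 + 4·13 + 26)/6 = 90/6 = 15; σ²_G = ((26−12)/6)² = 5.444
te_H = (1 + 4·2 + 9)/6 = 18/6 = 3; σ²_H = ((9−1)/6)² = 1.778

Forward pass:
ES_A = 0; EF_A = 4
ES_B = 0; EF_B = 14
ES_C = 0; EF_C = 11
ES_D = 0; EF_D = 4
ES_E = 0; EF_E = 6
ES_F = max(EF_C=11, EF_D=4) = 11; EF_F = 11+12 = 23
ES_G = 4; EF_G = 4+15 = 19
ES_H = max(EF_A=4, EF_B=14, EF_E=6, EF_F=23, EF_G=19) = 23; EF_H = 23+3 = 26
Expected project duration μ = 26 weeks. Critical path: C → F → H.

Variances on critical path: σ²_C=1.778, σ²_F=4.000, σ²_H=1.778.
Largest is σ²_F = 4.000.

F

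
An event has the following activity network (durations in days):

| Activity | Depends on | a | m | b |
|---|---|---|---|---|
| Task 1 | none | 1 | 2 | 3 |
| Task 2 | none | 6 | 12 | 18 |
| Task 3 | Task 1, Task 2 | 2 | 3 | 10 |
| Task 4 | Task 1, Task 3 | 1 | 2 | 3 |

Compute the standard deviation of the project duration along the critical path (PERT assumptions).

2.43 days

te_Task 1 = (1 + 4·2 + 3)/6 = 12/6 = 2; σ²_Task 1 = ((3−1)/6)² = 0.111
te_Task 2 = (6 + 4·12 + 18)/6 = 72/6 = 12; σ²_Task 2 = ((18−6)/6)² = 4.000
te_Task 3 = (2 + 4·3 + 10)/6 = 24/6 = 4; σ²_Task 3 = ((10−2)/6)² = 1.778
te_Task 4 = (1 + 4·2 + 3)/6 = 12/6 = 2; σ²_Task 4 = ((3−1)/6)² = 0.111

Forward pass:
ES_Task 1 = 0; EF_Task 1 = 2
ES_Task 2 = 0; EF_Task 2 = 12
ES_Task 3 = max(EF_Task 1=2, EF_Task 2=12) = 12; EF_Task 3 = 12+4 = 16
ES_Task 4 = max(EF_Task 1=2, EF_Task 3=16) = 16; EF_Task 4 = 16+2 = 18
Expected project duration μ = 18 days. Critical path: Task 2 → Task 3 → Task 4.

Variance along critical path = 4.000 + 1.778 + 0.111 = 5.889
σ = √5.889 = 2.427 days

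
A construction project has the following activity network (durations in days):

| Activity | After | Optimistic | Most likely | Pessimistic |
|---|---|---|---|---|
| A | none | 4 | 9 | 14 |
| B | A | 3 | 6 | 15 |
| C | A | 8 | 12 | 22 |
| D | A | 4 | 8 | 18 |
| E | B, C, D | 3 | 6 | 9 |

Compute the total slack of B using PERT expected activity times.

6 days

te_A = (4 + 4·9 + 14)/6 = 54/6 = 9
te_B = (3 + 4·6 + 15)/6 = 42/6 = 7
te_C = (8 + 4·12 + 22)/6 = 78/6 = 13
te_D = (4 + 4·8 + 18)/6 = 54/6 = 9
te_E = (3 + 4·6 + 9)/6 = 36/6 = 6

Forward pass:
ES_A = 0; EF_A = 9
ES_B = 9; EF_B = 9+7 = 16
ES_C = 9; EF_C = 9+13 = 22
ES_D = 9; EF_D = 9+9 = 18
ES_E = max(EF_B=16, EF_C=22, EF_D=18) = 22; EF_E = 22+6 = 28
Expected project duration μ = 28 days. Critical path: A → C → E.

Backward pass:
LF_E = 28; LS_E = 28−6 = 22
LF_D = LS_E = 22; LS_D = 22−9 = 13
LF_C = LS_E = 22; LS_C = 22−13 = 9
LF_B = LS_E = 22; LS_B = 22−7 = 15
LF_A = min(LS_B=15, LS_C=9, LS_D=13) = 9; LS_A = 9−9 = 0
Slack_B = LS_B − ES_B = 15 − 9 = 6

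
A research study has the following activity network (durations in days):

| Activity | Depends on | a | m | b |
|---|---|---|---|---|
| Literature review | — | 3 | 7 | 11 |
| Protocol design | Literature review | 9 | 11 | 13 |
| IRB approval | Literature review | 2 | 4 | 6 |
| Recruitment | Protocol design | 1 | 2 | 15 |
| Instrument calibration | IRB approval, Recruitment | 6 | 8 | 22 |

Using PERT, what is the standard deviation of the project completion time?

te_Literature review = (3 + 4·7 + 11)/6 = 42/6 = 7; σ²_Literature review = ((11−3)/6)² = 1.778
te_Protocol design = (9 + 4·11 + 13)/6 = 66/6 = 11; σ²_Protocol design = ((13−9)/6)² = 0.444
te_IRB approval = (2 + 4·4 + 6)/6 = 24/6 = 4; σ²_IRB approval = ((6−2)/6)² = 0.444
te_Recruitment = (1 + 4·2 + 15)/6 = 24/6 = 4; σ²_Recruitment = ((15−1)/6)² = 5.444
te_Instrument calibration = (6 + 4·8 + 22)/6 = 60/6 = 10; σ²_Instrument calibration = ((22−6)/6)² = 7.111

Forward pass:
ES_Literature review = 0; EF_Literature review = 7
ES_Protocol design = 7; EF_Protocol design = 7+11 = 18
ES_IRB approval = 7; EF_IRB approval = 7+4 = 11
ES_Recruitment = 18; EF_Recruitment = 18+4 = 22
ES_Instrument calibration = max(EF_IRB approval=11, EF_Recruitment=22) = 22; EF_Instrument calibration = 22+10 = 32
Expected project duration μ = 32 days. Critical path: Literature review → Protocol design → Recruitment → Instrument calibration.

Variance along critical path = 1.778 + 0.444 + 5.444 + 7.111 = 14.778
σ = √14.778 = 3.844 days

3.84 days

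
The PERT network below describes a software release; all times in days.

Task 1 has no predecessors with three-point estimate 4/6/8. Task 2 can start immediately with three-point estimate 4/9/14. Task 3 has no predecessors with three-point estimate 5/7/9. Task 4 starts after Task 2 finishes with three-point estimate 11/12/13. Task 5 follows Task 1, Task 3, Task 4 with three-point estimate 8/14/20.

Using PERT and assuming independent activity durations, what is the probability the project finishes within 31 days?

te_Task 1 = (4 + 4·6 + 8)/6 = 36/6 = 6; σ²_Task 1 = ((8−4)/6)² = 0.444
te_Task 2 = (4 + 4·9 + 14)/6 = 54/6 = 9; σ²_Task 2 = ((14−4)/6)² = 2.778
te_Task 3 = (5 + 4·7 + 9)/6 = 42/6 = 7; σ²_Task 3 = ((9−5)/6)² = 0.444
te_Task 4 = (11 + 4·12 + 13)/6 = 72/6 = 12; σ²_Task 4 = ((13−11)/6)² = 0.111
te_Task 5 = (8 + 4·14 + 20)/6 = 84/6 = 14; σ²_Task 5 = ((20−8)/6)² = 4.000

Forward pass:
ES_Task 1 = 0; EF_Task 1 = 6
ES_Task 2 = 0; EF_Task 2 = 9
ES_Task 3 = 0; EF_Task 3 = 7
ES_Task 4 = 9; EF_Task 4 = 9+12 = 21
ES_Task 5 = max(EF_Task 1=6, EF_Task 3=7, EF_Task 4=21) = 21; EF_Task 5 = 21+14 = 35
Expected project duration μ = 35 days. Critical path: Task 2 → Task 4 → Task 5.

Variance along critical path = 2.778 + 0.111 + 4.000 = 6.889; σ = √6.889 = 2.625 days.
Z = (31 − 35) / 2.625 = -1.524
P(T ≤ 31) = Φ(-1.524) ≈ 0.064

0.064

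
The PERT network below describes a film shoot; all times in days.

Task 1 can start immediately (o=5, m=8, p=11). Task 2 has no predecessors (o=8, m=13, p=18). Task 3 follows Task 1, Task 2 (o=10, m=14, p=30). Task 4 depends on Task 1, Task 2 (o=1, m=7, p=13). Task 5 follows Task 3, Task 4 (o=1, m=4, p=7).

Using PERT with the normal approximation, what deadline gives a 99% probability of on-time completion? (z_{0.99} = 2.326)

te_Task 1 = (5 + 4·8 + 11)/6 = 48/6 = 8; σ²_Task 1 = ((11−5)/6)² = 1.000
te_Task 2 = (8 + 4·13 + 18)/6 = 78/6 = 13; σ²_Task 2 = ((18−8)/6)² = 2.778
te_Task 3 = (10 + 4·14 + 30)/6 = 96/6 = 16; σ²_Task 3 = ((30−10)/6)² = 11.111
te_Task 4 = (1 + 4·7 + 13)/6 = 42/6 = 7; σ²_Task 4 = ((13−1)/6)² = 4.000
te_Task 5 = (1 + 4·4 + 7)/6 = 24/6 = 4; σ²_Task 5 = ((7−1)/6)² = 1.000

Forward pass:
ES_Task 1 = 0; EF_Task 1 = 8
ES_Task 2 = 0; EF_Task 2 = 13
ES_Task 3 = max(EF_Task 1=8, EF_Task 2=13) = 13; EF_Task 3 = 13+16 = 29
ES_Task 4 = max(EF_Task 1=8, EF_Task 2=13) = 13; EF_Task 4 = 13+7 = 20
ES_Task 5 = max(EF_Task 3=29, EF_Task 4=20) = 29; EF_Task 5 = 29+4 = 33
Expected project duration μ = 33 days. Critical path: Task 2 → Task 3 → Task 5.

Variance along critical path = 2.778 + 11.111 + 1.000 = 14.889; σ = 3.859 days.
D = μ + z·σ = 33 + 2.326·3.859 = 42.0 days

42.0 days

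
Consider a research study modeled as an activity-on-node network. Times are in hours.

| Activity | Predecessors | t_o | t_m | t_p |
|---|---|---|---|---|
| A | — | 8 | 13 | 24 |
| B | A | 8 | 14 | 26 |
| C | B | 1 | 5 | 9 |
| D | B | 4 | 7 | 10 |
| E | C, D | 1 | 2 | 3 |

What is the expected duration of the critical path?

38 hours

te_A = (8 + 4·13 + 24)/6 = 84/6 = 14
te_B = (8 + 4·14 + 26)/6 = 90/6 = 15
te_C = (1 + 4·5 + 9)/6 = 30/6 = 5
te_D = (4 + 4·7 + 10)/6 = 42/6 = 7
te_E = (1 + 4·2 + 3)/6 = 12/6 = 2

Forward pass:
ES_A = 0; EF_A = 14
ES_B = 14; EF_B = 14+15 = 29
ES_C = 29; EF_C = 29+5 = 34
ES_D = 29; EF_D = 29+7 = 36
ES_E = max(EF_C=34, EF_D=36) = 36; EF_E = 36+2 = 38
Expected project duration μ = 38 hours. Critical path: A → B → D → E.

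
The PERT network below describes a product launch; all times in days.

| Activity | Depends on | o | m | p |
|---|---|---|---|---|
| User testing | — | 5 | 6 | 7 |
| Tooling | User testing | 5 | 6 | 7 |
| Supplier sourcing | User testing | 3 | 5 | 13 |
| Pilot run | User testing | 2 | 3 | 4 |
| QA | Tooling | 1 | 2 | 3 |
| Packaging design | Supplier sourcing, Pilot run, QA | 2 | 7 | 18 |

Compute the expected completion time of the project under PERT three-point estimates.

te_User testing = (5 + 4·6 + 7)/6 = 36/6 = 6
te_Tooling = (5 + 4·6 + 7)/6 = 36/6 = 6
te_Supplier sourcing = (3 + 4·5 + 13)/6 = 36/6 = 6
te_Pilot run = (2 + 4·3 + 4)/6 = 18/6 = 3
te_QA = (1 + 4·2 + 3)/6 = 12/6 = 2
te_Packaging design = (2 + 4·7 + 18)/6 = 48/6 = 8

Forward pass:
ES_User testing = 0; EF_User testing = 6
ES_Tooling = 6; EF_Tooling = 6+6 = 12
ES_Supplier sourcing = 6; EF_Supplier sourcing = 6+6 = 12
ES_Pilot run = 6; EF_Pilot run = 6+3 = 9
ES_QA = 12; EF_QA = 12+2 = 14
ES_Packaging design = max(EF_Supplier sourcing=12, EF_Pilot run=9, EF_QA=14) = 14; EF_Packaging design = 14+8 = 22
Expected project duration μ = 22 days. Critical path: User testing → Tooling → QA → Packaging design.

22 days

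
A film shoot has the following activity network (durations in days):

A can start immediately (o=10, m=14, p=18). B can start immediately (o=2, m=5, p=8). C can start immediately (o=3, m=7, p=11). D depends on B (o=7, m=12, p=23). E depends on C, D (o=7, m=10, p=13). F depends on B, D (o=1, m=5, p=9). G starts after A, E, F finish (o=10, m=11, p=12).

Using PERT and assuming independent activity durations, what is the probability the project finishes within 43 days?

te_A = (10 + 4·14 + 18)/6 = 84/6 = 14; σ²_A = ((18−10)/6)² = 1.778
te_B = (2 + 4·5 + 8)/6 = 30/6 = 5; σ²_B = ((8−2)/6)² = 1.000
te_C = (3 + 4·7 + 11)/6 = 42/6 = 7; σ²_C = ((11−3)/6)² = 1.778
te_D = (7 + 4·12 + 23)/6 = 78/6 = 13; σ²_D = ((23−7)/6)² = 7.111
te_E = (7 + 4·10 + 13)/6 = 60/6 = 10; σ²_E = ((13−7)/6)² = 1.000
te_F = (1 + 4·5 + 9)/6 = 30/6 = 5; σ²_F = ((9−1)/6)² = 1.778
te_G = (10 + 4·11 + 12)/6 = 66/6 = 11; σ²_G = ((12−10)/6)² = 0.111

Forward pass:
ES_A = 0; EF_A = 14
ES_B = 0; EF_B = 5
ES_C = 0; EF_C = 7
ES_D = 5; EF_D = 5+13 = 18
ES_E = max(EF_C=7, EF_D=18) = 18; EF_E = 18+10 = 28
ES_F = max(EF_B=5, EF_D=18) = 18; EF_F = 18+5 = 23
ES_G = max(EF_A=14, EF_E=28, EF_F=23) = 28; EF_G = 28+11 = 39
Expected project duration μ = 39 days. Critical path: B → D → E → G.

Variance along critical path = 1.000 + 7.111 + 1.000 + 0.111 = 9.222; σ = √9.222 = 3.037 days.
Z = (43 − 39) / 3.037 = 1.317
P(T ≤ 43) = Φ(1.317) ≈ 0.906

0.906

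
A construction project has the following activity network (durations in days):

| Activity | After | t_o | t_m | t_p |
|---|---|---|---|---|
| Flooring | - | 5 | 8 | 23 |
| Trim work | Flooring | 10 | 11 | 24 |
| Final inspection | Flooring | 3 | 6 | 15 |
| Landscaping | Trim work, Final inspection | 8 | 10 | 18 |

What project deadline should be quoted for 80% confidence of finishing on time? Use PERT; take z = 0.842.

te_Flooring = (5 + 4·8 + 23)/6 = 60/6 = 10; σ²_Flooring = ((23−5)/6)² = 9.000
te_Trim work = (10 + 4·11 + 24)/6 = 78/6 = 13; σ²_Trim work = ((24−10)/6)² = 5.444
te_Final inspection = (3 + 4·6 + 15)/6 = 42/6 = 7; σ²_Final inspection = ((15−3)/6)² = 4.000
te_Landscaping = (8 + 4·10 + 18)/6 = 66/6 = 11; σ²_Landscaping = ((18−8)/6)² = 2.778

Forward pass:
ES_Flooring = 0; EF_Flooring = 10
ES_Trim work = 10; EF_Trim work = 10+13 = 23
ES_Final inspection = 10; EF_Final inspection = 10+7 = 17
ES_Landscaping = max(EF_Trim work=23, EF_Final inspection=17) = 23; EF_Landscaping = 23+11 = 34
Expected project duration μ = 34 days. Critical path: Flooring → Trim work → Landscaping.

Variance along critical path = 9.000 + 5.444 + 2.778 = 17.222; σ = 4.150 days.
D = μ + z·σ = 34 + 0.842·4.150 = 37.5 days

37.5 days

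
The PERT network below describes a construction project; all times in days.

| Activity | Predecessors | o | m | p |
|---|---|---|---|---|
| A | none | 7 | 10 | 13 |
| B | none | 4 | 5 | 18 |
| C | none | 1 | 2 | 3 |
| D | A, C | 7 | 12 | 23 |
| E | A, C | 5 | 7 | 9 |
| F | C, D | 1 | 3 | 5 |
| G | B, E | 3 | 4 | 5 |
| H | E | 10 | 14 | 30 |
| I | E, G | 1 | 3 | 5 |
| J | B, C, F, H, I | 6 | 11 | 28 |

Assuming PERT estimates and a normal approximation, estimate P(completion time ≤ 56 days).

te_A = (7 + 4·10 + 13)/6 = 60/6 = 10; σ²_A = ((13−7)/6)² = 1.000
te_B = (4 + 4·5 + 18)/6 = 42/6 = 7; σ²_B = ((18−4)/6)² = 5.444
te_C = (1 + 4·2 + 3)/6 = 12/6 = 2; σ²_C = ((3−1)/6)² = 0.111
te_D = (7 + 4·12 + 23)/6 = 78/6 = 13; σ²_D = ((23−7)/6)² = 7.111
te_E = (5 + 4·7 + 9)/6 = 42/6 = 7; σ²_E = ((9−5)/6)² = 0.444
te_F = (1 + 4·3 + 5)/6 = 18/6 = 3; σ²_F = ((5−1)/6)² = 0.444
te_G = (3 + 4·4 + 5)/6 = 24/6 = 4; σ²_G = ((5−3)/6)² = 0.111
te_H = (10 + 4·14 + 30)/6 = 96/6 = 16; σ²_H = ((30−10)/6)² = 11.111
te_I = (1 + 4·3 + 5)/6 = 18/6 = 3; σ²_I = ((5−1)/6)² = 0.444
te_J = (6 + 4·11 + 28)/6 = 78/6 = 13; σ²_J = ((28−6)/6)² = 13.444

Forward pass:
ES_A = 0; EF_A = 10
ES_B = 0; EF_B = 7
ES_C = 0; EF_C = 2
ES_D = max(EF_A=10, EF_C=2) = 10; EF_D = 10+13 = 23
ES_E = max(EF_A=10, EF_C=2) = 10; EF_E = 10+7 = 17
ES_F = max(EF_C=2, EF_D=23) = 23; EF_F = 23+3 = 26
ES_G = max(EF_B=7, EF_E=17) = 17; EF_G = 17+4 = 21
ES_H = 17; EF_H = 17+16 = 33
ES_I = max(EF_E=17, EF_G=21) = 21; EF_I = 21+3 = 24
ES_J = max(EF_B=7, EF_C=2, EF_F=26, EF_H=33, EF_I=24) = 33; EF_J = 33+13 = 46
Expected project duration μ = 46 days. Critical path: A → E → H → J.

Variance along critical path = 1.000 + 0.444 + 11.111 + 13.444 = 26.000; σ = √26.000 = 5.099 days.
Z = (56 − 46) / 5.099 = 1.961
P(T ≤ 56) = Φ(1.961) ≈ 0.975

0.975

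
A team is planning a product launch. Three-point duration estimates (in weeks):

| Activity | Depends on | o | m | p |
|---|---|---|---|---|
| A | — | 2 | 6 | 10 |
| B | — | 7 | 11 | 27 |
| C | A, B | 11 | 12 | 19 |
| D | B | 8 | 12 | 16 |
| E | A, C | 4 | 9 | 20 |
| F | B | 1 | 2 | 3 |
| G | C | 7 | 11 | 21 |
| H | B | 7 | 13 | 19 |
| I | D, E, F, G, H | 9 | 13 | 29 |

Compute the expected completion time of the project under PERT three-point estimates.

53 weeks

te_A = (2 + 4·6 + 10)/6 = 36/6 = 6
te_B = (7 + 4·11 + 27)/6 = 78/6 = 13
te_C = (11 + 4·12 + 19)/6 = 78/6 = 13
te_D = (8 + 4·12 + 16)/6 = 72/6 = 12
te_E = (4 + 4·9 + 20)/6 = 60/6 = 10
te_F = (1 + 4·2 + 3)/6 = 12/6 = 2
te_G = (7 + 4·11 + 21)/6 = 72/6 = 12
te_H = (7 + 4·13 + 19)/6 = 78/6 = 13
te_I = (9 + 4·13 + 29)/6 = 90/6 = 15

Forward pass:
ES_A = 0; EF_A = 6
ES_B = 0; EF_B = 13
ES_C = max(EF_A=6, EF_B=13) = 13; EF_C = 13+13 = 26
ES_D = 13; EF_D = 13+12 = 25
ES_E = max(EF_A=6, EF_C=26) = 26; EF_E = 26+10 = 36
ES_F = 13; EF_F = 13+2 = 15
ES_G = 26; EF_G = 26+12 = 38
ES_H = 13; EF_H = 13+13 = 26
ES_I = max(EF_D=25, EF_E=36, EF_F=15, EF_G=38, EF_H=26) = 38; EF_I = 38+15 = 53
Expected project duration μ = 53 weeks. Critical path: B → C → G → I.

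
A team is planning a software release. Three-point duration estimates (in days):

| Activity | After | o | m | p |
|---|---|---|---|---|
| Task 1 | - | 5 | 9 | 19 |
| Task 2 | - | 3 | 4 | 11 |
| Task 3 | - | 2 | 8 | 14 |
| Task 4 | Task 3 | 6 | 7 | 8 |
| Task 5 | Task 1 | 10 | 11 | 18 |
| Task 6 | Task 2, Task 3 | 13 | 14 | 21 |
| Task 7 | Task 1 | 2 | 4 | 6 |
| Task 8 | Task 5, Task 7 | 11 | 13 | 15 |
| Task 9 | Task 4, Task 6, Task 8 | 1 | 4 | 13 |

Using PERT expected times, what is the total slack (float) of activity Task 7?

te_Task 1 = (5 + 4·9 + 19)/6 = 60/6 = 10
te_Task 2 = (3 + 4·4 + 11)/6 = 30/6 = 5
te_Task 3 = (2 + 4·8 + 14)/6 = 48/6 = 8
te_Task 4 = (6 + 4·7 + 8)/6 = 42/6 = 7
te_Task 5 = (10 + 4·11 + 18)/6 = 72/6 = 12
te_Task 6 = (13 + 4·14 + 21)/6 = 90/6 = 15
te_Task 7 = (2 + 4·4 + 6)/6 = 24/6 = 4
te_Task 8 = (11 + 4·13 + 15)/6 = 78/6 = 13
te_Task 9 = (1 + 4·4 + 13)/6 = 30/6 = 5

Forward pass:
ES_Task 1 = 0; EF_Task 1 = 10
ES_Task 2 = 0; EF_Task 2 = 5
ES_Task 3 = 0; EF_Task 3 = 8
ES_Task 4 = 8; EF_Task 4 = 8+7 = 15
ES_Task 5 = 10; EF_Task 5 = 10+12 = 22
ES_Task 6 = max(EF_Task 2=5, EF_Task 3=8) = 8; EF_Task 6 = 8+15 = 23
ES_Task 7 = 10; EF_Task 7 = 10+4 = 14
ES_Task 8 = max(EF_Task 5=22, EF_Task 7=14) = 22; EF_Task 8 = 22+13 = 35
ES_Task 9 = max(EF_Task 4=15, EF_Task 6=23, EF_Task 8=35) = 35; EF_Task 9 = 35+5 = 40
Expected project duration μ = 40 days. Critical path: Task 1 → Task 5 → Task 8 → Task 9.

Backward pass:
LF_Task 9 = 40; LS_Task 9 = 40−5 = 35
LF_Task 8 = LS_Task 9 = 35; LS_Task 8 = 35−13 = 22
LF_Task 7 = LS_Task 8 = 22; LS_Task 7 = 22−4 = 18
LF_Task 6 = LS_Task 9 = 35; LS_Task 6 = 35−15 = 20
LF_Task 5 = LS_Task 8 = 22; LS_Task 5 = 22−12 = 10
LF_Task 4 = LS_Task 9 = 35; LS_Task 4 = 35−7 = 28
LF_Task 3 = min(LS_Task 4=28, LS_Task 6=20) = 20; LS_Task 3 = 20−8 = 12
LF_Task 2 = LS_Task 6 = 20; LS_Task 2 = 20−5 = 15
LF_Task 1 = min(LS_Task 5=10, LS_Task 7=18) = 10; LS_Task 1 = 10−10 = 0
Slack_Task 7 = LS_Task 7 − ES_Task 7 = 18 − 10 = 8

8 days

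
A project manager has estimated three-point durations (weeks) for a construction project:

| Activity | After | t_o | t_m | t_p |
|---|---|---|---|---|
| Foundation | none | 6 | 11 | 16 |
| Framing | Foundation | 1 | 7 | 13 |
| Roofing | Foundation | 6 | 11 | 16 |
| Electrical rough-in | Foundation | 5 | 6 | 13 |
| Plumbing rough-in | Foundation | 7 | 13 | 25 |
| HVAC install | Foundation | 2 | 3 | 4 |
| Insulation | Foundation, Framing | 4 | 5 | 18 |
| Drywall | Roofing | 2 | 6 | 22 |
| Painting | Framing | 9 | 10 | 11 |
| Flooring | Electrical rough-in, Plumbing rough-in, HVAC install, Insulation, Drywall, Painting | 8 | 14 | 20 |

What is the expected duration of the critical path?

44 weeks

te_Foundation = (6 + 4·11 + 16)/6 = 66/6 = 11
te_Framing = (1 + 4·7 + 13)/6 = 42/6 = 7
te_Roofing = (6 + 4·11 + 16)/6 = 66/6 = 11
te_Electrical rough-in = (5 + 4·6 + 13)/6 = 42/6 = 7
te_Plumbing rough-in = (7 + 4·13 + 25)/6 = 84/6 = 14
te_HVAC install = (2 + 4·3 + 4)/6 = 18/6 = 3
te_Insulation = (4 + 4·5 + 18)/6 = 42/6 = 7
te_Drywall = (2 + 4·6 + 22)/6 = 48/6 = 8
te_Painting = (9 + 4·10 + 11)/6 = 60/6 = 10
te_Flooring = (8 + 4·14 + 20)/6 = 84/6 = 14

Forward pass:
ES_Foundation = 0; EF_Foundation = 11
ES_Framing = 11; EF_Framing = 11+7 = 18
ES_Roofing = 11; EF_Roofing = 11+11 = 22
ES_Electrical rough-in = 11; EF_Electrical rough-in = 11+7 = 18
ES_Plumbing rough-in = 11; EF_Plumbing rough-in = 11+14 = 25
ES_HVAC install = 11; EF_HVAC install = 11+3 = 14
ES_Insulation = max(EF_Foundation=11, EF_Framing=18) = 18; EF_Insulation = 18+7 = 25
ES_Drywall = 22; EF_Drywall = 22+8 = 30
ES_Painting = 18; EF_Painting = 18+10 = 28
ES_Flooring = max(EF_Electrical rough-in=18, EF_Plumbing rough-in=25, EF_HVAC install=14, EF_Insulation=25, EF_Drywall=30, EF_Painting=28) = 30; EF_Flooring = 30+14 = 44
Expected project duration μ = 44 weeks. Critical path: Foundation → Roofing → Drywall → Flooring.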